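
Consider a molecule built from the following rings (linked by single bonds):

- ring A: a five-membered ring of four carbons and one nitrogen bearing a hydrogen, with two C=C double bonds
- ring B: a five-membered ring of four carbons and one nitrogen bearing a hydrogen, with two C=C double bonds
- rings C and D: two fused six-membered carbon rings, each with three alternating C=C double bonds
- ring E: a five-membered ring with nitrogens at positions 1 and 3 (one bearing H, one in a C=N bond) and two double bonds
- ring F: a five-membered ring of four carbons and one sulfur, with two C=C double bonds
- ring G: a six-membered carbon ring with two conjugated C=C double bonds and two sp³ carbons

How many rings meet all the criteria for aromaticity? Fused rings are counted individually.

6

Ring A has a continuous p-orbital overlap around the ring; 2 ring double bonds (4 π electrons) plus a heteroatom lone pair (2) give 6 π electrons. 6 = 4(1)+2, so ring A is aromatic (pyrrole).
Ring B is planar and fully conjugated; 2 ring double bonds (4 π electrons) plus a heteroatom lone pair (2) give 6 π electrons. Since 6 = 4n+2 (n=1), ring B is aromatic (pyrrole).
Rings C and D form a fused bicyclic system with 10 sp² atoms and 10 π electrons from ring double bonds. 10 = 4(2)+2, so the system is aromatic and both rings count as aromatic (naphthalene).
Ring E is fully conjugated (every ring atom contributes a p orbital); 2 ring double bonds (4 π electrons) plus a heteroatom lone pair (2) give 6 π electrons. Since 6 = 4n+2 (n=1), ring E is aromatic (imidazole).
Ring F is planar and fully conjugated; 2 ring double bonds (4 π electrons) plus a heteroatom lone pair (2) give 6 π electrons. 6 = 4(1)+2, so ring F is aromatic (thiophene).
Ring G has two sp³ carbons, so it is not fully conjugated — not aromatic (1,3-cyclohexadiene).
Aromatic: A, B, C, D, E, F. Total: 6.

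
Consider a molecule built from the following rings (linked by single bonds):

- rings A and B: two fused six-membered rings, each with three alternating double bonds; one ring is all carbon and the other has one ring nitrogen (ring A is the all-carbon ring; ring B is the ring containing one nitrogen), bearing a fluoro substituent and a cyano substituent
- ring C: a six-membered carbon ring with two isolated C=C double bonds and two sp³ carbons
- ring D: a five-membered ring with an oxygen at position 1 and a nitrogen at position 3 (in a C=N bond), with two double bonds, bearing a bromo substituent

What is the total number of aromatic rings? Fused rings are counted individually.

3

Rings A and B form a fused bicyclic system (with one nitrogen) with 10 sp² atoms and 10 π electrons from ring double bonds. 10 = 4(2)+2, so the system is aromatic and both rings count as aromatic (quinoline).
Ring C has two sp³ carbons, so it is not fully conjugated — not aromatic (1,4-cyclohexadiene).
Ring D is fully conjugated (every ring atom contributes a p orbital); 2 ring double bonds (4 π electrons) plus a heteroatom lone pair (2) give 6 π electrons. That satisfies 4n+2 with n=1, so ring D is aromatic (oxazole).
Aromatic: A, B, D. Total: 3.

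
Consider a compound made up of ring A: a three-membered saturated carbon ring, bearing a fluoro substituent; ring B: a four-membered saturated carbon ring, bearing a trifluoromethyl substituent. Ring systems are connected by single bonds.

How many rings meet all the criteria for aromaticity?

0

Ring A has only sp³ atoms, so it is not fully conjugated — not aromatic (cyclopropane).
Ring B has only sp³ atoms, so it is not fully conjugated — not aromatic (cyclobutane).
No ring is aromatic. Total: 0.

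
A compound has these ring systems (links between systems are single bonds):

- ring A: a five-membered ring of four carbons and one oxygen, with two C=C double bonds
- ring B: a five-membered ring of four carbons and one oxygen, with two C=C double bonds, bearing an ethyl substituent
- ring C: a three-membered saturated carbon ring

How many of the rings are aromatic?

2

Ring A is planar and fully conjugated; 2 ring double bonds (4 π electrons) plus a heteroatom lone pair (2) give 6 π electrons. Since 6 = 4n+2 (n=1), ring A is aromatic (furan).
Ring B has a continuous p-orbital overlap around the ring; 2 ring double bonds (4 π electrons) plus a heteroatom lone pair (2) give 6 π electrons. 6 = 4(1)+2, so ring B is aromatic (furan).
Ring C has only sp³ atoms, so it is not fully conjugated — not aromatic (cyclopropane).
Aromatic: A, B. Total: 2.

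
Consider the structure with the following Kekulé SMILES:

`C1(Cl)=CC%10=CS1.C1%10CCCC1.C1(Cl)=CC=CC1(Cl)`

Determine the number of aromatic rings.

The SMILES encodes a five-membered ring of four carbons and one sulfur, with two C=C double bonds; a five-membered saturated carbon ring; a five-membered carbon ring with two conjugated C=C double bonds and one sp³ carbon.
The 5-membered ring with one sulfur is fully conjugated (every ring atom contributes a p orbital); 2 ring double bonds (4 π electrons) plus a heteroatom lone pair (2) give 6 π electrons. Since 6 = 4n+2 (n=1), it is aromatic (thiophene).
The 5-membered ring has only sp³ atoms, so it is not fully conjugated — not aromatic (cyclopentane).
The second 5-membered ring has one sp³ carbon, so it is not fully conjugated — not aromatic (cyclopentadiene).
1 of the 3 rings is aromatic. Total: 1.

1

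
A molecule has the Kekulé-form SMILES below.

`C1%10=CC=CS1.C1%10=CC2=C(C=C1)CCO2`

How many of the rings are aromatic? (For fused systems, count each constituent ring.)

2

The SMILES encodes a five-membered ring of four carbons and one sulfur, with two C=C double bonds; a six-membered carbon ring with three alternating C=C double bonds, fused to a five-membered ring containing one oxygen and two sp³ carbons.
The 5-membered ring with one sulfur is planar and fully conjugated; 2 ring double bonds (4 π electrons) plus a heteroatom lone pair (2) give 6 π electrons. Since 6 = 4n+2 (n=1), it is aromatic (thiophene).
The 6-membered ring is planar and fully conjugated; 3 ring double bonds give 6 π electrons. That satisfies 4n+2 with n=1, so it is aromatic (benzene ring).
The 5-membered ring with one oxygen has two sp³ carbons, so it is not fully conjugated — not aromatic (oxolane ring).
2 of the 3 rings are aromatic. Total: 2.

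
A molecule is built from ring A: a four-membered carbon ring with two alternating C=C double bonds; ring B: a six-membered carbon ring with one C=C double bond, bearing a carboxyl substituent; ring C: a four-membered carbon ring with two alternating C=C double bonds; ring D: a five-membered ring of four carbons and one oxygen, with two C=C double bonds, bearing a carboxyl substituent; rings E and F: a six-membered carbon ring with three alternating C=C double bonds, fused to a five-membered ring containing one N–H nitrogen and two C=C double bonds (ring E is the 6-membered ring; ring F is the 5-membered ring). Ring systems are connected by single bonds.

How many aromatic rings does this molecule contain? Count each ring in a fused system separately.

Ring A has only sp² ring atoms; a planar conformation would have a fully conjugated π system of 4 electrons. But 4 = 4(1), which is 4n not 4n+2, so ring A is not aromatic (cyclobutadiene) — cyclobutadiene is antiaromatic and distorts to a rectangle.
Ring B has four sp³ carbons, so it is not fully conjugated — not aromatic (cyclohexene).
Ring C has only sp² ring atoms; a planar conformation would have a fully conjugated π system of 4 electrons. But 4 = 4(1), which is 4n not 4n+2, so ring C is not aromatic (cyclobutadiene) — cyclobutadiene is antiaromatic and distorts to a rectangle.
Ring D has a continuous p-orbital overlap around the ring; 2 ring double bonds (4 π electrons) plus a heteroatom lone pair (2) give 6 π electrons. Since 6 = 4n+2 (n=1), ring D is aromatic (furan).
Rings E and F form a fused bicyclic system (with one N–H) with 9 sp² atoms and 10 π electrons from ring double bonds plus a heteroatom lone pair. 10 = 4(2)+2, so the system is aromatic and both rings count as aromatic (indole).
Aromatic: D, E, F. Total: 3.

3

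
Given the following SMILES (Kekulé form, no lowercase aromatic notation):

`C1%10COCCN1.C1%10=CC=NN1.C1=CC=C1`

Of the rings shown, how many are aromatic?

1

The SMILES encodes a six-membered saturated ring with an oxygen and an N–H nitrogen at positions 1 and 4; a five-membered ring with two adjacent nitrogens (one bearing H, one in a double bond) and two double bonds; a four-membered carbon ring with two alternating C=C double bonds.
The 6-membered ring with one oxygen and one N–H (1,4) has only sp³ atoms, so it is not fully conjugated — not aromatic (morpholine).
The 5-membered ring with two adjacent nitrogens (one N–H, one =N–) has a continuous p-orbital overlap around the ring; 2 ring double bonds (4 π electrons) plus a heteroatom lone pair (2) give 6 π electrons. Since 6 = 4n+2 (n=1), it is aromatic (pyrazole).
The 4-membered ring has only sp² ring atoms; a planar conformation would have a fully conjugated π system of 4 electrons. But 4 = 4(1), which is 4n not 4n+2, so it is not aromatic (cyclobutadiene) — cyclobutadiene is antiaromatic and distorts to a rectangle.
1 of the 3 rings is aromatic. Total: 1.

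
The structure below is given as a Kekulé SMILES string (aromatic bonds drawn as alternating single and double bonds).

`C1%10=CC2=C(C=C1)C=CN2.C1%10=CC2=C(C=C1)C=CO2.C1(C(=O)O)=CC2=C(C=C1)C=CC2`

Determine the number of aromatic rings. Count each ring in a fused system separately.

5

The SMILES encodes a six-membered carbon ring with three alternating C=C double bonds, fused to a five-membered ring containing one N–H nitrogen and two C=C double bonds; a six-membered carbon ring with three alternating C=C double bonds, fused to a five-membered ring containing one oxygen and two C=C double bonds; a six-membered carbon ring with three alternating C=C double bonds, fused to a five-membered carbon ring containing one C=C double bond and one sp³ carbon.
The fused 6/5-membered bicyclic (with one N–H) is a single π system with 9 sp² atoms and 10 π electrons from ring double bonds plus a heteroatom lone pair. 10 = 4(2)+2, so the system is aromatic and both rings count as aromatic (indole).
The fused 6/5-membered bicyclic (with one oxygen) is a single π system with 9 sp² atoms and 10 π electrons from ring double bonds plus a heteroatom lone pair. 10 = 4(2)+2, so the system is aromatic and both rings count as aromatic (benzofuran).
The 6-membered ring has a continuous p-orbital overlap around the ring; 3 ring double bonds give 6 π electrons. Since 6 = 4n+2 (n=1), it is aromatic (benzene ring).
The 5-membered ring has one sp³ carbon, so it is not fully conjugated — not aromatic (cyclopentene ring).
5 of the 6 rings are aromatic. Total: 5.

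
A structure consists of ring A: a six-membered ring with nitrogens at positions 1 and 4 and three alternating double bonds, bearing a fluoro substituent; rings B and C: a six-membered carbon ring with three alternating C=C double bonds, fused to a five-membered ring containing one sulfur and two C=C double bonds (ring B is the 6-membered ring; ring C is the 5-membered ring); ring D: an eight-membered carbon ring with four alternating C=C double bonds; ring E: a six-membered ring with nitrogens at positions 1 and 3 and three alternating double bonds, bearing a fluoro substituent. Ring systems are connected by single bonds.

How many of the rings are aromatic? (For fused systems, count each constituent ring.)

Ring A is fully conjugated (every ring atom contributes a p orbital); 3 ring double bonds give 6 π electrons. That satisfies 4n+2 with n=1, so ring A is aromatic (pyrazine).
Rings B and C form a fused bicyclic system (with one sulfur) with 9 sp² atoms and 10 π electrons from ring double bonds plus a heteroatom lone pair. 10 = 4(2)+2, so the system is aromatic and both rings count as aromatic (benzothiophene).
Ring D has only sp² ring atoms; a planar conformation would have a fully conjugated π system of 8 electrons. But 8 = 4(2), which is 4n not 4n+2, so ring D is not aromatic (cyclooctatetraene) — cyclooctatetraene distorts into a non-planar tub to avoid antiaromaticity.
Ring E has a continuous p-orbital overlap around the ring; 3 ring double bonds give 6 π electrons. That satisfies 4n+2 with n=1, so ring E is aromatic (pyrimidine).
Aromatic: A, B, C, E. Total: 4.

4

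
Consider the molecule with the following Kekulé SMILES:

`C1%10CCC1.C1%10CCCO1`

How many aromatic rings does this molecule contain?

The SMILES encodes a four-membered saturated carbon ring; a five-membered saturated ring of four carbons and one oxygen.
The 4-membered ring has only sp³ atoms, so it is not fully conjugated — not aromatic (cyclobutane).
The 5-membered ring with one oxygen has only sp³ atoms, so it is not fully conjugated — not aromatic (tetrahydrofuran).
None of the rings are aromatic. Total: 0.

0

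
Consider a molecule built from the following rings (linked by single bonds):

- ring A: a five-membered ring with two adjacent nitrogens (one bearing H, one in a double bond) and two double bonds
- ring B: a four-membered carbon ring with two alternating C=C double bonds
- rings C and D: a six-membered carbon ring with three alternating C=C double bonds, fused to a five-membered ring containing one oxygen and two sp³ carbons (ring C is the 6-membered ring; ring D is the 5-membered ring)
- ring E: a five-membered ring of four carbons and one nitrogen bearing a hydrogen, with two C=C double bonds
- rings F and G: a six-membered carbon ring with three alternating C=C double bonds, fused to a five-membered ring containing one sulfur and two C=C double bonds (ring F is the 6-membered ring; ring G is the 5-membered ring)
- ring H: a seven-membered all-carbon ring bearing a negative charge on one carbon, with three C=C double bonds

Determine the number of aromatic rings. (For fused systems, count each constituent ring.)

Ring A is planar and fully conjugated; 2 ring double bonds (4 π electrons) plus a heteroatom lone pair (2) give 6 π electrons. 6 = 4(1)+2, so ring A is aromatic (pyrazole).
Ring B has only sp² ring atoms; a planar conformation would have a fully conjugated π system of 4 electrons. But 4 = 4(1), which is 4n not 4n+2, so ring B is not aromatic (cyclobutadiene) — cyclobutadiene is antiaromatic and distorts to a rectangle.
Ring C has a continuous p-orbital overlap around the ring; 3 ring double bonds give 6 π electrons. That satisfies 4n+2 with n=1, so ring C is aromatic (benzene ring).
Ring D has two sp³ carbons, so it is not fully conjugated — not aromatic (oxolane ring).
Ring E is planar and fully conjugated; 2 ring double bonds (4 π electrons) plus a heteroatom lone pair (2) give 6 π electrons. That satisfies 4n+2 with n=1, so ring E is aromatic (pyrrole).
Rings F and G form a fused bicyclic system (with one sulfur) with 9 sp² atoms and 10 π electrons from ring double bonds plus a heteroatom lone pair. 10 = 4(2)+2, so the system is aromatic and both rings count as aromatic (benzothiophene).
Ring H has only sp² ring atoms; a planar conformation would have a fully conjugated π system of 8 electrons. But 8 = 4(2), which is 4n not 4n+2, so ring H is not aromatic (cycloheptatrienyl anion).
Aromatic: A, C, E, F, G. Total: 5.

5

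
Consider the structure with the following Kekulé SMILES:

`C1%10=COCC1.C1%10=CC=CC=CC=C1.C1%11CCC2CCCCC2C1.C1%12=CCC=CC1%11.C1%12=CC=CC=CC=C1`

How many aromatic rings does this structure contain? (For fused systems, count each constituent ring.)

The SMILES encodes a five-membered ring of four carbons and one oxygen, with one C=C double bond and two sp³ carbons; an eight-membered carbon ring with four alternating C=C double bonds; two fused six-membered saturated carbon rings; a six-membered carbon ring with two isolated C=C double bonds and two sp³ carbons; an eight-membered carbon ring with four alternating C=C double bonds.
The 5-membered ring with one oxygen has two sp³ carbons, so it is not fully conjugated — not aromatic (2,3-dihydrofuran).
The 8-membered ring has only sp² ring atoms; a planar conformation would have a fully conjugated π system of 8 electrons. But 8 = 4(2), which is 4n not 4n+2, so it is not aromatic (cyclooctatetraene) — cyclooctatetraene distorts into a non-planar tub to avoid antiaromaticity.
The 6-membered ring has only sp³ atoms, so it is not fully conjugated — not aromatic (cyclohexane ring).
The second 6-membered ring has only sp³ atoms, so it is not fully conjugated — not aromatic (cyclohexane ring).
The third 6-membered ring has two sp³ carbons, so it is not fully conjugated — not aromatic (1,4-cyclohexadiene).
The second 8-membered ring has only sp² ring atoms; a planar conformation would have a fully conjugated π system of 8 electrons. But 8 = 4(2), which is 4n not 4n+2, so it is not aromatic (cyclooctatetraene) — cyclooctatetraene distorts into a non-planar tub to avoid antiaromaticity.
None of the rings are aromatic. Total: 0.

0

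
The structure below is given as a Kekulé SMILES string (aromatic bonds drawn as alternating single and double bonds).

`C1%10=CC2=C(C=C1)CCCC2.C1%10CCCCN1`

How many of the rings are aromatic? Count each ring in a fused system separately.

The SMILES encodes a six-membered carbon ring with three alternating C=C double bonds, fused to a saturated six-membered carbon ring; a six-membered saturated ring of five carbons and one N–H nitrogen.
The 6-membered ring is fully conjugated (every ring atom contributes a p orbital); 3 ring double bonds give 6 π electrons. 6 = 4(1)+2, so it is aromatic (benzene ring).
The second 6-membered ring has four sp³ carbons, so it is not fully conjugated — not aromatic (cyclohexane ring).
The 6-membered ring with one N–H has only sp³ atoms, so it is not fully conjugated — not aromatic (piperidine).
1 of the 3 rings is aromatic. Total: 1.

1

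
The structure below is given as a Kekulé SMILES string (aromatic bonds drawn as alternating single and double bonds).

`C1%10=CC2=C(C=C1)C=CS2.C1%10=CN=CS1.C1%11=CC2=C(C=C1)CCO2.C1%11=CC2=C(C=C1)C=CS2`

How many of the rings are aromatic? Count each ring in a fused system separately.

The SMILES encodes a six-membered carbon ring with three alternating C=C double bonds, fused to a five-membered ring containing one sulfur and two C=C double bonds; a five-membered ring with a sulfur at position 1 and a nitrogen at position 3 (in a C=N bond), with two double bonds; a six-membered carbon ring with three alternating C=C double bonds, fused to a five-membered ring containing one oxygen and two sp³ carbons; a six-membered carbon ring with three alternating C=C double bonds, fused to a five-membered ring containing one sulfur and two C=C double bonds.
The fused 6/5-membered bicyclic (with one sulfur) is a single π system with 9 sp² atoms and 10 π electrons from ring double bonds plus a heteroatom lone pair. 10 = 4(2)+2, so the system is aromatic and both rings count as aromatic (benzothiophene).
The 5-membered ring with one sulfur and one =N– has a continuous p-orbital overlap around the ring; 2 ring double bonds (4 π electrons) plus a heteroatom lone pair (2) give 6 π electrons. Since 6 = 4n+2 (n=1), it is aromatic (thiazole).
The 6-membered ring is planar and fully conjugated; 3 ring double bonds give 6 π electrons. Since 6 = 4n+2 (n=1), it is aromatic (benzene ring).
The 5-membered ring with one oxygen has two sp³ carbons, so it is not fully conjugated — not aromatic (oxolane ring).
The fused 6/5-membered bicyclic (with one sulfur) is a single π system with 9 sp² atoms and 10 π electrons from ring double bonds plus a heteroatom lone pair. 10 = 4(2)+2, so the system is aromatic and both rings count as aromatic (benzothiophene).
6 of the 7 rings are aromatic. Total: 6.

6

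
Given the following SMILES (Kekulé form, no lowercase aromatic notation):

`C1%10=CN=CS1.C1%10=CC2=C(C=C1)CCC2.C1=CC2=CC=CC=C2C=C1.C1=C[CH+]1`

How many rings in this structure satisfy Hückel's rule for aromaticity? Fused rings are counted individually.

5

The SMILES encodes a five-membered ring with a sulfur at position 1 and a nitrogen at position 3 (in a C=N bond), with two double bonds; a six-membered carbon ring with three alternating C=C double bonds, fused to a saturated five-membered carbon ring; two fused six-membered carbon rings, each with three alternating C=C double bonds; a three-membered all-carbon ring bearing a positive charge on one carbon, with one C=C double bond.
The 5-membered ring with one sulfur and one =N– is fully conjugated (every ring atom contributes a p orbital); 2 ring double bonds (4 π electrons) plus a heteroatom lone pair (2) give 6 π electrons. That satisfies 4n+2 with n=1, so it is aromatic (thiazole).
The 6-membered ring is fully conjugated (every ring atom contributes a p orbital); 3 ring double bonds give 6 π electrons. Since 6 = 4n+2 (n=1), it is aromatic (benzene ring).
The 5-membered ring has three sp³ carbons, so it is not fully conjugated — not aromatic (cyclopentane ring).
The fused 6/6-membered bicyclic is a single π system with 10 sp² atoms and 10 π electrons from ring double bonds. 10 = 4(2)+2, so the system is aromatic and both rings count as aromatic (naphthalene).
The 3-membered ring has a continuous p-orbital overlap around the ring; 1 ring double bond (2 π electrons) plus the carbocation's empty p orbital (0, but keeps the ring conjugated) give 2 π electrons. That satisfies 4n+2 with n=0, so it is aromatic (cyclopropenyl cation).
5 of the 6 rings are aromatic. Total: 5.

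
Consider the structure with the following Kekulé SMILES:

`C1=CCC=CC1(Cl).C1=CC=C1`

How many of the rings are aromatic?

The SMILES encodes a six-membered carbon ring with two isolated C=C double bonds and two sp³ carbons; a four-membered carbon ring with two alternating C=C double bonds.
The 6-membered ring has two sp³ carbons, so it is not fully conjugated — not aromatic (1,4-cyclohexadiene).
The 4-membered ring has only sp² ring atoms; a planar conformation would have a fully conjugated π system of 4 electrons. But 4 = 4(1), which is 4n not 4n+2, so it is not aromatic (cyclobutadiene) — cyclobutadiene is antiaromatic and distorts to a rectangle.
None of the rings are aromatic. Total: 0.

0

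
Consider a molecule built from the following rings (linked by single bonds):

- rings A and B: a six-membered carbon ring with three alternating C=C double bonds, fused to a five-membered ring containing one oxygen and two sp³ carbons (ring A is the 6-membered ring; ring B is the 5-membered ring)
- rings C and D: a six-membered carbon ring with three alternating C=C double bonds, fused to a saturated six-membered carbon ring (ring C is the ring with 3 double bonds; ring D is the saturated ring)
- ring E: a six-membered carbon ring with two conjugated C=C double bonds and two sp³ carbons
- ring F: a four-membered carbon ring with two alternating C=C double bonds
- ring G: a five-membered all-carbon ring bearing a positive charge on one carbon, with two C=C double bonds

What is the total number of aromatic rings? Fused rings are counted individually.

Ring A has a continuous p-orbital overlap around the ring; 3 ring double bonds give 6 π electrons. That satisfies 4n+2 with n=1, so ring A is aromatic (benzene ring).
Ring B has two sp³ carbons, so it is not fully conjugated — not aromatic (oxolane ring).
Ring C has a continuous p-orbital overlap around the ring; 3 ring double bonds give 6 π electrons. Since 6 = 4n+2 (n=1), ring C is aromatic (benzene ring).
Ring D has four sp³ carbons, so it is not fully conjugated — not aromatic (cyclohexane ring).
Ring E has two sp³ carbons, so it is not fully conjugated — not aromatic (1,3-cyclohexadiene).
Ring F has only sp² ring atoms; a planar conformation would have a fully conjugated π system of 4 electrons. But 4 = 4(1), which is 4n not 4n+2, so ring F is not aromatic (cyclobutadiene) — cyclobutadiene is antiaromatic and distorts to a rectangle.
Ring G has only sp² ring atoms; a planar conformation would have a fully conjugated π system of 4 electrons. But 4 = 4(1), which is 4n not 4n+2, so ring G is not aromatic (cyclopentadienyl cation).
Aromatic: A, C. Total: 2.

2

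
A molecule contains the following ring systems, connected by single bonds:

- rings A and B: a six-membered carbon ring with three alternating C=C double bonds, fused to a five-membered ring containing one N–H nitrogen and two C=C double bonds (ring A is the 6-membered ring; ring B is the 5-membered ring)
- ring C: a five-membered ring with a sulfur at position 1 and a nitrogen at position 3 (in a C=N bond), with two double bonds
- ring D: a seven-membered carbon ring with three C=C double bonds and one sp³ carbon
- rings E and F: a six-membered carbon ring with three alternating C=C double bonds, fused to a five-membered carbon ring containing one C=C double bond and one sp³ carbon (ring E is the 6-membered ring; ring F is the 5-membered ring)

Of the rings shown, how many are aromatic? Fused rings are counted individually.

Rings A and B form a fused bicyclic system (with one N–H) with 9 sp² atoms and 10 π electrons from ring double bonds plus a heteroatom lone pair. 10 = 4(2)+2, so the system is aromatic and both rings count as aromatic (indole).
Ring C is fully conjugated (every ring atom contributes a p orbital); 2 ring double bonds (4 π electrons) plus a heteroatom lone pair (2) give 6 π electrons. Since 6 = 4n+2 (n=1), ring C is aromatic (thiazole).
Ring D has one sp³ carbon, so it is not fully conjugated — not aromatic (cycloheptatriene).
Ring E is fully conjugated (every ring atom contributes a p orbital); 3 ring double bonds give 6 π electrons. Since 6 = 4n+2 (n=1), ring E is aromatic (benzene ring).
Ring F has one sp³ carbon, so it is not fully conjugated — not aromatic (cyclopentene ring).
Aromatic: A, B, C, E. Total: 4.

4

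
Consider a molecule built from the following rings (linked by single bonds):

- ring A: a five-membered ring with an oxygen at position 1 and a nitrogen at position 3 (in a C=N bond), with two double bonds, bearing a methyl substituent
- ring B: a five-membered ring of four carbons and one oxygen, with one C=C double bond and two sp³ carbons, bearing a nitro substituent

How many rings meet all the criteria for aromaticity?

1

Ring A is fully conjugated (every ring atom contributes a p orbital); 2 ring double bonds (4 π electrons) plus a heteroatom lone pair (2) give 6 π electrons. That satisfies 4n+2 with n=1, so ring A is aromatic (oxazole).
Ring B has two sp³ carbons, so it is not fully conjugated — not aromatic (2,3-dihydrofuran).
Aromatic: A. Total: 1.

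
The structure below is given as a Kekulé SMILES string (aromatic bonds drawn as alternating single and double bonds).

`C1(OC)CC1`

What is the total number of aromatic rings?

The SMILES encodes a three-membered saturated carbon ring.
The 3-membered ring has only sp³ atoms, so it is not fully conjugated — not aromatic (cyclopropane).

0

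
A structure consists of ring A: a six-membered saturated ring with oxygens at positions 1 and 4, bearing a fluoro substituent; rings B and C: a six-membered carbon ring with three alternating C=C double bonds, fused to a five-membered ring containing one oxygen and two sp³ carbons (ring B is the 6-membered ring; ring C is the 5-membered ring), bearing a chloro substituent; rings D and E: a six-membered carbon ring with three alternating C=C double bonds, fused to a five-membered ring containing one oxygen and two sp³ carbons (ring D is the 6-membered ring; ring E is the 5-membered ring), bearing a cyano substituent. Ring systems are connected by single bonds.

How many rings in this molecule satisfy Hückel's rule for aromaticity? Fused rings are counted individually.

2

Ring A has only sp³ atoms, so it is not fully conjugated — not aromatic (1,4-dioxane).
Ring B is planar and fully conjugated; 3 ring double bonds give 6 π electrons. Since 6 = 4n+2 (n=1), ring B is aromatic (benzene ring).
Ring C has two sp³ carbons, so it is not fully conjugated — not aromatic (oxolane ring).
Ring D is planar and fully conjugated; 3 ring double bonds give 6 π electrons. Since 6 = 4n+2 (n=1), ring D is aromatic (benzene ring).
Ring E has two sp³ carbons, so it is not fully conjugated — not aromatic (oxolane ring).
Aromatic: B, D. Total: 2.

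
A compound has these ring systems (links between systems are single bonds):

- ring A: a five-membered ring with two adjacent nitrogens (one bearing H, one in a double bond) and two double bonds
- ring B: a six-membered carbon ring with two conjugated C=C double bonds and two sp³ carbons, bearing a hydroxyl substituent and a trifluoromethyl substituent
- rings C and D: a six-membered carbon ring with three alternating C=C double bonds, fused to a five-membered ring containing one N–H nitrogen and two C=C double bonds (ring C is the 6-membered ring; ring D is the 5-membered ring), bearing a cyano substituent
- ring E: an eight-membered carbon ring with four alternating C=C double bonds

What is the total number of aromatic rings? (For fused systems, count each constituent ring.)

3

Ring A is planar and fully conjugated; 2 ring double bonds (4 π electrons) plus a heteroatom lone pair (2) give 6 π electrons. That satisfies 4n+2 with n=1, so ring A is aromatic (pyrazole).
Ring B has two sp³ carbons, so it is not fully conjugated — not aromatic (1,3-cyclohexadiene).
Rings C and D form a fused bicyclic system (with one N–H) with 9 sp² atoms and 10 π electrons from ring double bonds plus a heteroatom lone pair. 10 = 4(2)+2, so the system is aromatic and both rings count as aromatic (indole).
Ring E has only sp² ring atoms; a planar conformation would have a fully conjugated π system of 8 electrons. But 8 = 4(2), which is 4n not 4n+2, so ring E is not aromatic (cyclooctatetraene) — cyclooctatetraene distorts into a non-planar tub to avoid antiaromaticity.
Aromatic: A, C, D. Total: 3.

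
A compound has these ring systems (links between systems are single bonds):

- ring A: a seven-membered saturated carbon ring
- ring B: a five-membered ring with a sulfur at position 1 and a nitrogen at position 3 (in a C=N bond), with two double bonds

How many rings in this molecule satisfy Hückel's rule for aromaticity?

Ring A has only sp³ atoms, so it is not fully conjugated — not aromatic (cycloheptane).
Ring B has a continuous p-orbital overlap around the ring; 2 ring double bonds (4 π electrons) plus a heteroatom lone pair (2) give 6 π electrons. 6 = 4(1)+2, so ring B is aromatic (thiazole).
Aromatic: B. Total: 1.

1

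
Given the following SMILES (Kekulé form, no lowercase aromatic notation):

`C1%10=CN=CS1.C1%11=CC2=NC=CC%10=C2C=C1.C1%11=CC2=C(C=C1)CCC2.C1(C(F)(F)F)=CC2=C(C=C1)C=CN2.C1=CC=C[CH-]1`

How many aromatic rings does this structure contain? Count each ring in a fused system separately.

7

The SMILES encodes a five-membered ring with a sulfur at position 1 and a nitrogen at position 3 (in a C=N bond), with two double bonds; two fused six-membered rings, each with three alternating double bonds; one ring is all carbon and the other has one ring nitrogen; a six-membered carbon ring with three alternating C=C double bonds, fused to a saturated five-membered carbon ring; a six-membered carbon ring with three alternating C=C double bonds, fused to a five-membered ring containing one N–H nitrogen and two C=C double bonds; a five-membered all-carbon ring bearing a negative charge on one carbon, with two C=C double bonds.
The 5-membered ring with one sulfur and one =N– is fully conjugated (every ring atom contributes a p orbital); 2 ring double bonds (4 π electrons) plus a heteroatom lone pair (2) give 6 π electrons. That satisfies 4n+2 with n=1, so it is aromatic (thiazole).
The fused 6/6-membered bicyclic (with one nitrogen) is a single π system with 10 sp² atoms and 10 π electrons from ring double bonds. 10 = 4(2)+2, so the system is aromatic and both rings count as aromatic (quinoline).
The 6-membered ring is planar and fully conjugated; 3 ring double bonds give 6 π electrons. Since 6 = 4n+2 (n=1), it is aromatic (benzene ring).
The 5-membered ring has three sp³ carbons, so it is not fully conjugated — not aromatic (cyclopentane ring).
The fused 6/5-membered bicyclic (with one N–H) is a single π system with 9 sp² atoms and 10 π electrons from ring double bonds plus a heteroatom lone pair. 10 = 4(2)+2, so the system is aromatic and both rings count as aromatic (indole).
The second 5-membered ring is fully conjugated (every ring atom contributes a p orbital); 2 ring double bonds (4 π electrons) plus the carbanion lone pair (2) give 6 π electrons. Since 6 = 4n+2 (n=1), it is aromatic (cyclopentadienyl anion).
7 of the 8 rings are aromatic. Total: 7.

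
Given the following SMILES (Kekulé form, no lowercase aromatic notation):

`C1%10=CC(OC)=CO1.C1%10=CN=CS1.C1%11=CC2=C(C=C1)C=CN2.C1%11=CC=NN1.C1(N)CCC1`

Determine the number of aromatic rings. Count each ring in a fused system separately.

5

The SMILES encodes a five-membered ring of four carbons and one oxygen, with two C=C double bonds; a five-membered ring with a sulfur at position 1 and a nitrogen at position 3 (in a C=N bond), with two double bonds; a six-membered carbon ring with three alternating C=C double bonds, fused to a five-membered ring containing one N–H nitrogen and two C=C double bonds; a five-membered ring with two adjacent nitrogens (one bearing H, one in a double bond) and two double bonds; a four-membered saturated carbon ring.
The 5-membered ring with one oxygen has a continuous p-orbital overlap around the ring; 2 ring double bonds (4 π electrons) plus a heteroatom lone pair (2) give 6 π electrons. Since 6 = 4n+2 (n=1), it is aromatic (furan).
The 5-membered ring with one sulfur and one =N– is fully conjugated (every ring atom contributes a p orbital); 2 ring double bonds (4 π electrons) plus a heteroatom lone pair (2) give 6 π electrons. 6 = 4(1)+2, so it is aromatic (thiazole).
The fused 6/5-membered bicyclic (with one N–H) is a single π system with 9 sp² atoms and 10 π electrons from ring double bonds plus a heteroatom lone pair. 10 = 4(2)+2, so the system is aromatic and both rings count as aromatic (indole).
The 5-membered ring with two adjacent nitrogens (one N–H, one =N–) has a continuous p-orbital overlap around the ring; 2 ring double bonds (4 π electrons) plus a heteroatom lone pair (2) give 6 π electrons. Since 6 = 4n+2 (n=1), it is aromatic (pyrazole).
The 4-membered ring has only sp³ atoms, so it is not fully conjugated — not aromatic (cyclobutane).
5 of the 6 rings are aromatic. Total: 5.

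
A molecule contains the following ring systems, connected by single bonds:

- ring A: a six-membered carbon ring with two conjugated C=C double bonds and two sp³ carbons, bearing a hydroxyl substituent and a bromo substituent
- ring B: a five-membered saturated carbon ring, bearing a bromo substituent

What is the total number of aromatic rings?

0

Ring A has two sp³ carbons, so it is not fully conjugated — not aromatic (1,3-cyclohexadiene).
Ring B has only sp³ atoms, so it is not fully conjugated — not aromatic (cyclopentane).
No ring is aromatic. Total: 0.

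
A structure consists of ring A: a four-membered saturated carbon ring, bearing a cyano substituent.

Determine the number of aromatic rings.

0

Ring A has only sp³ atoms, so it is not fully conjugated — not aromatic (cyclobutane).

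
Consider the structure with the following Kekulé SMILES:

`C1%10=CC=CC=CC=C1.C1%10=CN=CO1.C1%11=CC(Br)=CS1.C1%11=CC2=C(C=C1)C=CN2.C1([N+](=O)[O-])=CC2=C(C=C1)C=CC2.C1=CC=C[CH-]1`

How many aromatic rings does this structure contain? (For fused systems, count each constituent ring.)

6

The SMILES encodes an eight-membered carbon ring with four alternating C=C double bonds; a five-membered ring with an oxygen at position 1 and a nitrogen at position 3 (in a C=N bond), with two double bonds; a five-membered ring of four carbons and one sulfur, with two C=C double bonds; a six-membered carbon ring with three alternating C=C double bonds, fused to a five-membered ring containing one N–H nitrogen and two C=C double bonds; a six-membered carbon ring with three alternating C=C double bonds, fused to a five-membered carbon ring containing one C=C double bond and one sp³ carbon; a five-membered all-carbon ring bearing a negative charge on one carbon, with two C=C double bonds.
The 8-membered ring has only sp² ring atoms; a planar conformation would have a fully conjugated π system of 8 electrons. But 8 = 4(2), which is 4n not 4n+2, so it is not aromatic (cyclooctatetraene) — cyclooctatetraene distorts into a non-planar tub to avoid antiaromaticity.
The 5-membered ring with one oxygen and one =N– has a continuous p-orbital overlap around the ring; 2 ring double bonds (4 π electrons) plus a heteroatom lone pair (2) give 6 π electrons. Since 6 = 4n+2 (n=1), it is aromatic (oxazole).
The 5-membered ring with one sulfur is planar and fully conjugated; 2 ring double bonds (4 π electrons) plus a heteroatom lone pair (2) give 6 π electrons. 6 = 4(1)+2, so it is aromatic (thiophene).
The fused 6/5-membered bicyclic (with one N–H) is a single π system with 9 sp² atoms and 10 π electrons from ring double bonds plus a heteroatom lone pair. 10 = 4(2)+2, so the system is aromatic and both rings count as aromatic (indole).
The 6-membered ring is fully conjugated (every ring atom contributes a p orbital); 3 ring double bonds give 6 π electrons. 6 = 4(1)+2, so it is aromatic (benzene ring).
The 5-membered ring has one sp³ carbon, so it is not fully conjugated — not aromatic (cyclopentene ring).
The second 5-membered ring is planar and fully conjugated; 2 ring double bonds (4 π electrons) plus the carbanion lone pair (2) give 6 π electrons. 6 = 4(1)+2, so it is aromatic (cyclopentadienyl anion).
6 of the 8 rings are aromatic. Total: 6.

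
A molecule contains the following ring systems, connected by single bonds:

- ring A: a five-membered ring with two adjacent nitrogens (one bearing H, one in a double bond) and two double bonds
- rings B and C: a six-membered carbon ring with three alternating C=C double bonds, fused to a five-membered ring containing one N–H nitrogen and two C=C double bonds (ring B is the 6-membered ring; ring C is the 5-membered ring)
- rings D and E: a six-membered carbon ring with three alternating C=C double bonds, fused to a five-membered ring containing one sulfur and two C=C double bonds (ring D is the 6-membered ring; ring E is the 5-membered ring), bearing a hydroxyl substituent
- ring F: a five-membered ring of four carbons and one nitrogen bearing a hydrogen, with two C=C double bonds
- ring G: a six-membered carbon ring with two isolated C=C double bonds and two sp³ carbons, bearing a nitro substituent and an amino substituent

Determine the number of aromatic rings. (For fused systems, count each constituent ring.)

Ring A has a continuous p-orbital overlap around the ring; 2 ring double bonds (4 π electrons) plus a heteroatom lone pair (2) give 6 π electrons. Since 6 = 4n+2 (n=1), ring A is aromatic (pyrazole).
Rings B and C form a fused bicyclic system (with one N–H) with 9 sp² atoms and 10 π electrons from ring double bonds plus a heteroatom lone pair. 10 = 4(2)+2, so the system is aromatic and both rings count as aromatic (indole).
Rings D and E form a fused bicyclic system (with one sulfur) with 9 sp² atoms and 10 π electrons from ring double bonds plus a heteroatom lone pair. 10 = 4(2)+2, so the system is aromatic and both rings count as aromatic (benzothiophene).
Ring F is planar and fully conjugated; 2 ring double bonds (4 π electrons) plus a heteroatom lone pair (2) give 6 π electrons. Since 6 = 4n+2 (n=1), ring F is aromatic (pyrrole).
Ring G has two sp³ carbons, so it is not fully conjugated — not aromatic (1,4-cyclohexadiene).
Aromatic: A, B, C, D, E, F. Total: 6.

6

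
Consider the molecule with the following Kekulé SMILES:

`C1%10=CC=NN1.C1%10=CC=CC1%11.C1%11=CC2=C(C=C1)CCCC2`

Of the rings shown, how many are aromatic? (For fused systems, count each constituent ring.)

The SMILES encodes a five-membered ring with two adjacent nitrogens (one bearing H, one in a double bond) and two double bonds; a five-membered carbon ring with two conjugated C=C double bonds and one sp³ carbon; a six-membered carbon ring with three alternating C=C double bonds, fused to a saturated six-membered carbon ring.
The 5-membered ring with two adjacent nitrogens (one N–H, one =N–) is planar and fully conjugated; 2 ring double bonds (4 π electrons) plus a heteroatom lone pair (2) give 6 π electrons. 6 = 4(1)+2, so it is aromatic (pyrazole).
The 5-membered ring has one sp³ carbon, so it is not fully conjugated — not aromatic (cyclopentadiene).
The 6-membered ring is planar and fully conjugated; 3 ring double bonds give 6 π electrons. 6 = 4(1)+2, so it is aromatic (benzene ring).
The second 6-membered ring has four sp³ carbons, so it is not fully conjugated — not aromatic (cyclohexane ring).
2 of the 4 rings are aromatic. Total: 2.

2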